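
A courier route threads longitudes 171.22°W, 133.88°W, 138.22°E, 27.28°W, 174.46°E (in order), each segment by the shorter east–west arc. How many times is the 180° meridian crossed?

2

Leg 1: -171.22° → -133.88°, shortest Δλ = 37.34° (east) — does not cross 180°.
Leg 2: -133.88° → +138.22°, shortest Δλ = -87.9° (west) — crosses 180°.
Leg 3: +138.22° → -27.28°, shortest Δλ = -165.5° (west) — does not cross 180°.
Leg 4: -27.28° → +174.46°, shortest Δλ = -158.26° (west) — crosses 180°.
Total crossings: 2.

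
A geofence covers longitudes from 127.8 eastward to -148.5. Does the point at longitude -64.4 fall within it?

No

Band width going east from +127.8° to -148.5°: ((-148.5 − 127.8) mod 360) = 83.7°.
Offset of -64.4° east of the west edge: ((-64.4 − 127.8) mod 360) = 167.8°.
167.8° > 83.7° ⇒ outside.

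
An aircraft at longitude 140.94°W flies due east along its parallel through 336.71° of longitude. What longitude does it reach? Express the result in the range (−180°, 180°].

164.23°W

Start at -140.94°; shift +336.71° → +195.77°.
+195.77° lies outside (−180°, 180°]; subtract 360° → -164.23°.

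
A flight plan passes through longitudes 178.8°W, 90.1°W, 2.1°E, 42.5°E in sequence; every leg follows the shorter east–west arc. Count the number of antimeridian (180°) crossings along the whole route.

Leg 1: -178.8° → -90.1°, shortest Δλ = 88.7° (east) — does not cross 180°.
Leg 2: -90.1° → +2.1°, shortest Δλ = 92.2° (east) — does not cross 180°.
Leg 3: +2.1° → +42.5°, shortest Δλ = 40.4° (east) — does not cross 180°.
Total crossings: 0.

0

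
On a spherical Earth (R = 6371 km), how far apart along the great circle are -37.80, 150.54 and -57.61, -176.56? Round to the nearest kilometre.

3247 km

Δλ = -176.56 − 150.54 = -327.10°; wrapped into (−180°, 180°]: 32.90°.
Δφ = -57.61 − -37.80 = -19.81°.
a = sin²(Δφ/2) + cos φ₁ · cos φ₂ · sin²(Δλ/2) = 0.063531.
c = 2·atan2(√a, √(1−a)) = 0.50960 rad → d = 6371·c ≈ 3246.69 km.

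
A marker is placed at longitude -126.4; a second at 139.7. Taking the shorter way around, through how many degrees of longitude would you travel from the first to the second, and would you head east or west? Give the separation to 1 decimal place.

Raw difference: 139.7 − -126.4 = 266.1°.
Normalise into (−180°, 180°]: 266.1° − 360° = -93.9°.
Negative ⇒ the second point lies to the west; separation 93.9°.

93.9° west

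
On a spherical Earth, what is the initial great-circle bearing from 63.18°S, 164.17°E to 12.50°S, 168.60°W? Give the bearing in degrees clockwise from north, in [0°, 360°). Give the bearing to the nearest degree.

Δλ = -168.60 − 164.17 = -332.77°; wrapped into (−180°, 180°]: 27.23°.
θ = atan2( sin Δλ · cos φ₂ , cos φ₁ · sin φ₂ − sin φ₁ · cos φ₂ · cos Δλ )
  = atan2(0.44672, 0.67706) = 33.416° → normalised to [0°, 360°): 33.416°.

33°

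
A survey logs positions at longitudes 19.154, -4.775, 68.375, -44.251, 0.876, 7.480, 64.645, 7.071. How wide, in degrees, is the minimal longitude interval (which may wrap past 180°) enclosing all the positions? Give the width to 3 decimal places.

Sort the longitudes: -44.251°, -4.775°, +0.876°, +7.071°, +7.480°, +19.154°, +64.645°, +68.375°.
Eastward gaps between consecutive values (wrapping around): 39.476°, 5.651°, 6.195°, 0.409°, 11.674°, 45.491°, 3.730°, 247.374°.
Largest gap = 247.374° ⇒ minimal covering band is its complement: 360° − 247.374° = 112.626°.
Band runs from -44.251° eastward to +68.375°.

112.626°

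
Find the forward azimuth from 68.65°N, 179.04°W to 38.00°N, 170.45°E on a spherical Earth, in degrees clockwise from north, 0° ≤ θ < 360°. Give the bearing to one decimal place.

Δλ = 170.45 − -179.04 = 349.49°; wrapped into (−180°, 180°]: -10.51°.
θ = atan2( sin Δλ · cos φ₂ , cos φ₁ · sin φ₂ − sin φ₁ · cos φ₂ · cos Δλ )
  = atan2(-0.14374, -0.49748) = -163.884° → normalised to [0°, 360°): 196.116°.

196.1°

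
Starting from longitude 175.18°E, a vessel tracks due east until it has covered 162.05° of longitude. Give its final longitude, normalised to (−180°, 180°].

22.77°W

Start at +175.18°; shift +162.05° → +337.23°.
+337.23° lies outside (−180°, 180°]; subtract 360° → -22.77°.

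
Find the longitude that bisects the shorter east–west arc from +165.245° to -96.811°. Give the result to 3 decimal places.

Signed shortest Δλ from +165.245° to -96.811° is +97.944°.
Midpoint longitude = +165.245° + (+97.944°)/2 = +165.245° + 48.972° = +214.217°.
Normalise into (−180°, 180°]: -145.783°.
(The naïve average (+165.245 + -96.811)/2 = 34.217° is on the wrong side of the globe.)

-145.783°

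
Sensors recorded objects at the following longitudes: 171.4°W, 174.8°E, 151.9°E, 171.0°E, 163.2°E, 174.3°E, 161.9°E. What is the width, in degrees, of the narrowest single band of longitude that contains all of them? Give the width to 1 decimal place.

Sort the longitudes: -171.4°, +151.9°, +161.9°, +163.2°, +171.0°, +174.3°, +174.8°.
Eastward gaps between consecutive values (wrapping around): 323.3°, 10.0°, 1.3°, 7.8°, 3.3°, 0.5°, 13.8°.
Largest gap = 323.3° ⇒ minimal covering band is its complement: 360° − 323.3° = 36.7°.
Band runs from +151.9° eastward to -171.4°, crossing the antimeridian.

36.7°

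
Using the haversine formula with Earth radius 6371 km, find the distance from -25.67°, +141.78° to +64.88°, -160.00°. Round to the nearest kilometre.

11230 km

Δλ = -160.00 − 141.78 = -301.78°; wrapped into (−180°, 180°]: 58.22°.
Δφ = 64.88 − -25.67 = 90.55°.
a = sin²(Δφ/2) + cos φ₁ · cos φ₂ · sin²(Δλ/2) = 0.595354.
c = 2·atan2(√a, √(1−a)) = 1.76268 rad → d = 6371·c ≈ 11230.03 km.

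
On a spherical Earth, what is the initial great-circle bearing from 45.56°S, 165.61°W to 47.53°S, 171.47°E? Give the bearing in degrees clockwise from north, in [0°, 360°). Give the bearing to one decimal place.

254.6°

Δλ = 171.47 − -165.61 = 337.08°; wrapped into (−180°, 180°]: -22.92°.
θ = atan2( sin Δλ · cos φ₂ , cos φ₁ · sin φ₂ − sin φ₁ · cos φ₂ · cos Δλ )
  = atan2(-0.26296, -0.07244) = -105.401° → normalised to [0°, 360°): 254.599°.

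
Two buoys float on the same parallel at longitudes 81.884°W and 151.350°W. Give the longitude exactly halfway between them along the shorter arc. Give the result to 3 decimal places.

116.617°W

Signed shortest Δλ from -81.884° to -151.350° is -69.466°.
Midpoint longitude = -81.884° + (-69.466°)/2 = -81.884° − 34.733° = -116.617°.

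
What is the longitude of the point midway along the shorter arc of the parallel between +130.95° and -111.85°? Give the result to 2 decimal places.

-170.45°

Signed shortest Δλ from +130.95° to -111.85° is +117.20°.
Midpoint longitude = +130.95° + (+117.20°)/2 = +130.95° + 58.60° = +189.55°.
Normalise into (−180°, 180°]: -170.45°.
(The naïve average (+130.95 + -111.85)/2 = 9.55° is on the wrong side of the globe.)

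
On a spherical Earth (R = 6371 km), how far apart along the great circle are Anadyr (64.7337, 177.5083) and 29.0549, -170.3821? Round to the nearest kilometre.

Δλ = -170.3821 − 177.5083 = -347.8904°; wrapped into (−180°, 180°]: 12.1096°.
Δφ = 29.0549 − 64.7337 = -35.6788°.
a = sin²(Δφ/2) + cos φ₁ · cos φ₂ · sin²(Δλ/2) = 0.098002.
c = 2·atan2(√a, √(1−a)) = 0.63681 rad → d = 6371·c ≈ 4057.11 km.

4057 km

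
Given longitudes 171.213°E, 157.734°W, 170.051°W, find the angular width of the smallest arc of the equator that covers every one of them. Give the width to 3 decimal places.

31.053°

Sort the longitudes: -170.051°, -157.734°, +171.213°.
Eastward gaps between consecutive values (wrapping around): 12.317°, 328.947°, 18.736°.
Largest gap = 328.947° ⇒ minimal covering band is its complement: 360° − 328.947° = 31.053°.
Band runs from +171.213° eastward to -157.734°, crossing the antimeridian.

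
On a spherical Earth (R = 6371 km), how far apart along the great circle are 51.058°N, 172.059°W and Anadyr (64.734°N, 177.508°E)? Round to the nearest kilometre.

Δλ = 177.508 − -172.059 = 349.567°; wrapped into (−180°, 180°]: -10.433°.
Δφ = 64.734 − 51.058 = 13.676°.
a = sin²(Δφ/2) + cos φ₁ · cos φ₂ · sin²(Δλ/2) = 0.016394.
c = 2·atan2(√a, √(1−a)) = 0.25678 rad → d = 6371·c ≈ 1635.94 km.

1636 km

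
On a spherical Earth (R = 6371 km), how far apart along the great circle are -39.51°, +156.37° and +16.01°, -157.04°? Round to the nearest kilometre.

Δλ = -157.04 − 156.37 = -313.41°; wrapped into (−180°, 180°]: 46.59°.
Δφ = 16.01 − -39.51 = 55.52°.
a = sin²(Δφ/2) + cos φ₁ · cos φ₂ · sin²(Δλ/2) = 0.332920.
c = 2·atan2(√a, √(1−a)) = 1.23008 rad → d = 6371·c ≈ 7836.86 km.

7837 km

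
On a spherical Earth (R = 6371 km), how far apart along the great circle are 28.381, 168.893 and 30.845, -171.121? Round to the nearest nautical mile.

1052 nmi

Δλ = -171.121 − 168.893 = -340.014°; wrapped into (−180°, 180°]: 19.986°.
Δφ = 30.845 − 28.381 = 2.464°.
a = sin²(Δφ/2) + cos φ₁ · cos φ₂ · sin²(Δλ/2) = 0.023208.
c = 2·atan2(√a, √(1−a)) = 0.30587 rad → d = 6371·c ≈ 1948.72 km ≈ 1052.22 nmi.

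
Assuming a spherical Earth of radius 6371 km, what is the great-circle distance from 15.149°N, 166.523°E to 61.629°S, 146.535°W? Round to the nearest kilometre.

9477 km

Δλ = -146.535 − 166.523 = -313.058°; wrapped into (−180°, 180°]: 46.942°.
Δφ = -61.629 − 15.149 = -76.778°.
a = sin²(Δφ/2) + cos φ₁ · cos φ₂ · sin²(Δλ/2) = 0.458396.
c = 2·atan2(√a, √(1−a)) = 1.48749 rad → d = 6371·c ≈ 9476.81 km.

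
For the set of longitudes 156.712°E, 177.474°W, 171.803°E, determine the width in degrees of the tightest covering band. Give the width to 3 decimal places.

25.814°

Sort the longitudes: -177.474°, +156.712°, +171.803°.
Eastward gaps between consecutive values (wrapping around): 334.186°, 15.091°, 10.723°.
Largest gap = 334.186° ⇒ minimal covering band is its complement: 360° − 334.186° = 25.814°.
Band runs from +156.712° eastward to -177.474°, crossing the antimeridian.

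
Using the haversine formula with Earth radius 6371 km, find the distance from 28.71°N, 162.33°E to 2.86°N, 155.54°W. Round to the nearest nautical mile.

2861 nmi

Δλ = -155.54 − 162.33 = -317.87°; wrapped into (−180°, 180°]: 42.13°.
Δφ = 2.86 − 28.71 = -25.85°.
a = sin²(Δφ/2) + cos φ₁ · cos φ₂ · sin²(Δλ/2) = 0.163195.
c = 2·atan2(√a, √(1−a)) = 0.83171 rad → d = 6371·c ≈ 5298.85 km ≈ 2861.15 nmi.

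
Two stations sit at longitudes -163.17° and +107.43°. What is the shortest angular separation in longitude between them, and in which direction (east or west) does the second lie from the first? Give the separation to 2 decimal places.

89.40° west

Raw difference: 107.43 − -163.17 = 270.6°.
Normalise into (−180°, 180°]: 270.6° − 360° = -89.4°.
Negative ⇒ the second point lies to the west; separation 89.40°.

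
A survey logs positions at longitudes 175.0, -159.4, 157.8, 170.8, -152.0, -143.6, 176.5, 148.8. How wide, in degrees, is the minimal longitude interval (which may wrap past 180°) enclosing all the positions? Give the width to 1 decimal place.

Sort the longitudes: -159.4°, -152.0°, -143.6°, +148.8°, +157.8°, +170.8°, +175.0°, +176.5°.
Eastward gaps between consecutive values (wrapping around): 7.4°, 8.4°, 292.4°, 9.0°, 13.0°, 4.2°, 1.5°, 24.1°.
Largest gap = 292.4° ⇒ minimal covering band is its complement: 360° − 292.4° = 67.6°.
Band runs from +148.8° eastward to -143.6°, crossing the antimeridian.

67.6°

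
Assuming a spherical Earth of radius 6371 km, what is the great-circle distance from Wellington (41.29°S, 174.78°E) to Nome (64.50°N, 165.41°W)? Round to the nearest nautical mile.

6420 nmi

Δλ = -165.41 − 174.78 = -340.19°; wrapped into (−180°, 180°]: 19.81°.
Δφ = 64.50 − -41.29 = 105.79°.
a = sin²(Δφ/2) + cos φ₁ · cos φ₂ · sin²(Δλ/2) = 0.645628.
c = 2·atan2(√a, √(1−a)) = 1.86633 rad → d = 6371·c ≈ 11890.42 km ≈ 6420.31 nmi.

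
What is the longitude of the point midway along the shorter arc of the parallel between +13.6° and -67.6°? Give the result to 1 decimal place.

Signed shortest Δλ from +13.6° to -67.6° is -81.2°.
Midpoint longitude = +13.6° + (-81.2°)/2 = +13.6° − 40.6° = -27.0°.

-27.0°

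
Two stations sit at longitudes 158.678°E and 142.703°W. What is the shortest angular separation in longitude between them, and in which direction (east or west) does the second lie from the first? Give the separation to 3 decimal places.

58.619° east

Raw difference: -142.703 − 158.678 = -301.381°.
Normalise into (−180°, 180°]: -301.381° + 360° = 58.619°.
Positive ⇒ the second point lies to the east; separation 58.619°.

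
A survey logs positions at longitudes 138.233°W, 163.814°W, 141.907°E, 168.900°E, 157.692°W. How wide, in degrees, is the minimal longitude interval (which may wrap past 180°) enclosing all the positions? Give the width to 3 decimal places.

Sort the longitudes: -163.814°, -157.692°, -138.233°, +141.907°, +168.900°.
Eastward gaps between consecutive values (wrapping around): 6.122°, 19.459°, 280.140°, 26.993°, 27.286°.
Largest gap = 280.140° ⇒ minimal covering band is its complement: 360° − 280.140° = 79.860°.
Band runs from +141.907° eastward to -138.233°, crossing the antimeridian.

79.860°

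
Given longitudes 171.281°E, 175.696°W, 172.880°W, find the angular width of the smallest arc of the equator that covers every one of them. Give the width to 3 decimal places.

Sort the longitudes: -175.696°, -172.880°, +171.281°.
Eastward gaps between consecutive values (wrapping around): 2.816°, 344.161°, 13.023°.
Largest gap = 344.161° ⇒ minimal covering band is its complement: 360° − 344.161° = 15.839°.
Band runs from +171.281° eastward to -172.880°, crossing the antimeridian.

15.839°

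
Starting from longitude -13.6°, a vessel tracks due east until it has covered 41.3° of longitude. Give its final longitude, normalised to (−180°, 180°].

Start at -13.6°; shift +41.3° → +27.7°.
+27.7° already lies in (−180°, 180°].

+27.7°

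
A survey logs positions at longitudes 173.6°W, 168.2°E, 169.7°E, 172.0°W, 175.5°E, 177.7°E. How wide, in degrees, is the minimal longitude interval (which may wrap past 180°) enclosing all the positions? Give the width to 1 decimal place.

19.8°

Sort the longitudes: -173.6°, -172.0°, +168.2°, +169.7°, +175.5°, +177.7°.
Eastward gaps between consecutive values (wrapping around): 1.6°, 340.2°, 1.5°, 5.8°, 2.2°, 8.7°.
Largest gap = 340.2° ⇒ minimal covering band is its complement: 360° − 340.2° = 19.8°.
Band runs from +168.2° eastward to -172.0°, crossing the antimeridian.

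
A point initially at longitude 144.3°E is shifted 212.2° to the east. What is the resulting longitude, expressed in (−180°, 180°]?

Start at +144.3°; shift +212.2° → +356.5°.
+356.5° lies outside (−180°, 180°]; subtract 360° → -3.5°.

3.5°W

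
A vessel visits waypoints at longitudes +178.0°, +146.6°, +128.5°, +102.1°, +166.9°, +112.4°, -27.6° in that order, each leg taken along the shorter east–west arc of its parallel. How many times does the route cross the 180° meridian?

Leg 1: +178.0° → +146.6°, shortest Δλ = -31.4° (west) — does not cross 180°.
Leg 2: +146.6° → +128.5°, shortest Δλ = -18.1° (west) — does not cross 180°.
Leg 3: +128.5° → +102.1°, shortest Δλ = -26.4° (west) — does not cross 180°.
Leg 4: +102.1° → +166.9°, shortest Δλ = 64.8° (east) — does not cross 180°.
Leg 5: +166.9° → +112.4°, shortest Δλ = -54.5° (west) — does not cross 180°.
Leg 6: +112.4° → -27.6°, shortest Δλ = -140.0° (west) — does not cross 180°.
Total crossings: 0.

0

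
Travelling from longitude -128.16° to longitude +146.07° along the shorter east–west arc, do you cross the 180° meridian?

Yes

Naïve |146.07 − -128.16| = 274.23° > 180°, so the shorter arc goes the other way round — across 180°.
Signed shortest Δλ = ((146.07 − -128.16 + 180) mod 360) − 180 = -85.77°.
Going west by 85.77° from -128.16° passes through 180° before reaching +146.07°.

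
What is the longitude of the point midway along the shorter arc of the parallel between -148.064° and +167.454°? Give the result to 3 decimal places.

-170.305°

Signed shortest Δλ from -148.064° to +167.454° is -44.482°.
Midpoint longitude = -148.064° + (-44.482°)/2 = -148.064° − 22.241° = -170.305°.
(The naïve average (-148.064 + +167.454)/2 = 9.695° is on the wrong side of the globe.)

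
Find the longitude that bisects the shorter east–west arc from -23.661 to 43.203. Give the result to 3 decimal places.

+9.771°

Signed shortest Δλ from -23.661° to +43.203° is +66.864°.
Midpoint longitude = -23.661° + (+66.864°)/2 = -23.661° + 33.432° = +9.771°.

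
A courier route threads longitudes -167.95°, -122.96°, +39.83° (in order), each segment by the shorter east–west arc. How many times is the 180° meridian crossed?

0

Leg 1: -167.95° → -122.96°, shortest Δλ = 44.99° (east) — does not cross 180°.
Leg 2: -122.96° → +39.83°, shortest Δλ = 162.79° (east) — does not cross 180°.
Total crossings: 0.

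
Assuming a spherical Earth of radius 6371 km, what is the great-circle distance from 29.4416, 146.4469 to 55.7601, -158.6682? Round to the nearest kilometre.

5172 km

Δλ = -158.6682 − 146.4469 = -305.1151°; wrapped into (−180°, 180°]: 54.8849°.
Δφ = 55.7601 − 29.4416 = 26.3185°.
a = sin²(Δφ/2) + cos φ₁ · cos φ₂ · sin²(Δλ/2) = 0.155898.
c = 2·atan2(√a, √(1−a)) = 0.81179 rad → d = 6371·c ≈ 5171.89 km.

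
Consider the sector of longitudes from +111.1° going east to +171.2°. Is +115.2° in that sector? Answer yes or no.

Band width going east from +111.1° to +171.2°: ((171.2 − 111.1) mod 360) = 60.1°.
Offset of +115.2° east of the west edge: ((115.2 − 111.1) mod 360) = 4.1°.
4.1° ≤ 60.1° ⇒ inside.

Yes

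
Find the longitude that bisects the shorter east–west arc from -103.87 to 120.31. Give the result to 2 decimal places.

Signed shortest Δλ from -103.87° to +120.31° is -135.82°.
Midpoint longitude = -103.87° + (-135.82°)/2 = -103.87° − 67.91° = -171.78°.
(The naïve average (-103.87 + +120.31)/2 = 8.22° is on the wrong side of the globe.)

-171.78°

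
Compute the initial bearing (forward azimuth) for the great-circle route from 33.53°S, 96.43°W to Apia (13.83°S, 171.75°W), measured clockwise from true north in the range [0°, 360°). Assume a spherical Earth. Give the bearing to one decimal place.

Δλ = -171.75 − -96.43 = -75.32°.
θ = atan2( sin Δλ · cos φ₂ , cos φ₁ · sin φ₂ − sin φ₁ · cos φ₂ · cos Δλ )
  = atan2(-0.93931, -0.06334) = -93.858° → normalised to [0°, 360°): 266.142°.

266.1°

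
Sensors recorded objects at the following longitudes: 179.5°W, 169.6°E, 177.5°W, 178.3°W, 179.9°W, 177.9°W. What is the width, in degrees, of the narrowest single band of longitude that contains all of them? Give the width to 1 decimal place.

Sort the longitudes: -179.9°, -179.5°, -178.3°, -177.9°, -177.5°, +169.6°.
Eastward gaps between consecutive values (wrapping around): 0.4°, 1.2°, 0.4°, 0.4°, 347.1°, 10.5°.
Largest gap = 347.1° ⇒ minimal covering band is its complement: 360° − 347.1° = 12.9°.
Band runs from +169.6° eastward to -177.5°, crossing the antimeridian.

12.9°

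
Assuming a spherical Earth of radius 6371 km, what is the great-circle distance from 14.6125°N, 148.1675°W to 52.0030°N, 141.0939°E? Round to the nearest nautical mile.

Δλ = 141.0939 − -148.1675 = 289.2614°; wrapped into (−180°, 180°]: -70.7386°.
Δφ = 52.0030 − 14.6125 = 37.3905°.
a = sin²(Δφ/2) + cos φ₁ · cos φ₂ · sin²(Δλ/2) = 0.302341.
c = 2·atan2(√a, √(1−a)) = 1.16438 rad → d = 6371·c ≈ 7418.27 km ≈ 4005.55 nmi.

4006 nmi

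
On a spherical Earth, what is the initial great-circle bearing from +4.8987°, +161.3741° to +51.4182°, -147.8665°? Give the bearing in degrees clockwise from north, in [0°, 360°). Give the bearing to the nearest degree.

Δλ = -147.8665 − 161.3741 = -309.2406°; wrapped into (−180°, 180°]: 50.7594°.
θ = atan2( sin Δλ · cos φ₂ , cos φ₁ · sin φ₂ − sin φ₁ · cos φ₂ · cos Δλ )
  = atan2(0.48300, 0.74518) = 32.950° → normalised to [0°, 360°): 32.950°.

33°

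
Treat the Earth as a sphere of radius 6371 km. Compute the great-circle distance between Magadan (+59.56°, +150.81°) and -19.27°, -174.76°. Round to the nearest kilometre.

Δλ = -174.76 − 150.81 = -325.57°; wrapped into (−180°, 180°]: 34.43°.
Δφ = -19.27 − 59.56 = -78.83°.
a = sin²(Δφ/2) + cos φ₁ · cos φ₂ · sin²(Δλ/2) = 0.445030.
c = 2·atan2(√a, √(1−a)) = 1.46063 rad → d = 6371·c ≈ 9305.70 km.

9306 km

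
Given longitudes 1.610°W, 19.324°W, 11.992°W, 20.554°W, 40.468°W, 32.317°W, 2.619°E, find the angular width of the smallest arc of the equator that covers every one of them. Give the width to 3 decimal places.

Sort the longitudes: -40.468°, -32.317°, -20.554°, -19.324°, -11.992°, -1.610°, +2.619°.
Eastward gaps between consecutive values (wrapping around): 8.151°, 11.763°, 1.230°, 7.332°, 10.382°, 4.229°, 316.913°.
Largest gap = 316.913° ⇒ minimal covering band is its complement: 360° − 316.913° = 43.087°.
Band runs from -40.468° eastward to +2.619°.

43.087°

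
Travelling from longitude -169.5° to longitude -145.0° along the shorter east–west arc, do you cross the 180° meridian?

Signed shortest Δλ = ((-145.0 − -169.5 + 180) mod 360) − 180 = 24.5°.
Going east by 24.5° from -169.5° reaches -145.0° without touching 180°.

No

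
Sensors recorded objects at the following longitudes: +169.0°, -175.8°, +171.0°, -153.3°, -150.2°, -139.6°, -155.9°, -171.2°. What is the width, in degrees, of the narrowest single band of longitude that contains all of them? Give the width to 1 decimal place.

51.4°

Sort the longitudes: -175.8°, -171.2°, -155.9°, -153.3°, -150.2°, -139.6°, +169.0°, +171.0°.
Eastward gaps between consecutive values (wrapping around): 4.6°, 15.3°, 2.6°, 3.1°, 10.6°, 308.6°, 2.0°, 13.2°.
Largest gap = 308.6° ⇒ minimal covering band is its complement: 360° − 308.6° = 51.4°.
Band runs from +169.0° eastward to -139.6°, crossing the antimeridian.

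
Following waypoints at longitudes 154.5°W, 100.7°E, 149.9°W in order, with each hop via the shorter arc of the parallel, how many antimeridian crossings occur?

Leg 1: -154.5° → +100.7°, shortest Δλ = -104.8° (west) — crosses 180°.
Leg 2: +100.7° → -149.9°, shortest Δλ = 109.4° (east) — crosses 180°.
Total crossings: 2.

2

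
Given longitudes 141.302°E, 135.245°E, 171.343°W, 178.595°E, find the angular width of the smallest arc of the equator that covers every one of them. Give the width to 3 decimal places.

Sort the longitudes: -171.343°, +135.245°, +141.302°, +178.595°.
Eastward gaps between consecutive values (wrapping around): 306.588°, 6.057°, 37.293°, 10.062°.
Largest gap = 306.588° ⇒ minimal covering band is its complement: 360° − 306.588° = 53.412°.
Band runs from +135.245° eastward to -171.343°, crossing the antimeridian.

53.412°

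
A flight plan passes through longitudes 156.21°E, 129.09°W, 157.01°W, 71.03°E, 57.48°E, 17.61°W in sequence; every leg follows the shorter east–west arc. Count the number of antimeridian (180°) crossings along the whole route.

2

Leg 1: +156.21° → -129.09°, shortest Δλ = 74.7° (east) — crosses 180°.
Leg 2: -129.09° → -157.01°, shortest Δλ = -27.92° (west) — does not cross 180°.
Leg 3: -157.01° → +71.03°, shortest Δλ = -131.96° (west) — crosses 180°.
Leg 4: +71.03° → +57.48°, shortest Δλ = -13.55° (west) — does not cross 180°.
Leg 5: +57.48° → -17.61°, shortest Δλ = -75.09° (west) — does not cross 180°.
Total crossings: 2.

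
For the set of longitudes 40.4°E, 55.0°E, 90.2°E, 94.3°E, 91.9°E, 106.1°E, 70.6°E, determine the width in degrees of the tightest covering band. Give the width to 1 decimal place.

65.7°

Sort the longitudes: +40.4°, +55.0°, +70.6°, +90.2°, +91.9°, +94.3°, +106.1°.
Eastward gaps between consecutive values (wrapping around): 14.6°, 15.6°, 19.6°, 1.7°, 2.4°, 11.8°, 294.3°.
Largest gap = 294.3° ⇒ minimal covering band is its complement: 360° − 294.3° = 65.7°.
Band runs from +40.4° eastward to +106.1°.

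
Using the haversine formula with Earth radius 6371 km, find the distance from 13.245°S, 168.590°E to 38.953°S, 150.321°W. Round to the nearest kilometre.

4936 km

Δλ = -150.321 − 168.590 = -318.911°; wrapped into (−180°, 180°]: 41.089°.
Δφ = -38.953 − -13.245 = -25.708°.
a = sin²(Δφ/2) + cos φ₁ · cos φ₂ · sin²(Δλ/2) = 0.142717.
c = 2·atan2(√a, √(1−a)) = 0.77479 rad → d = 6371·c ≈ 4936.21 km.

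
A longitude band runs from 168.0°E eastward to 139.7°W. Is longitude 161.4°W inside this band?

Band width going east from +168.0° to -139.7°: ((-139.7 − 168.0) mod 360) = 52.3°.
Offset of -161.4° east of the west edge: ((-161.4 − 168.0) mod 360) = 30.6°.
30.6° ≤ 52.3° ⇒ inside.

Yes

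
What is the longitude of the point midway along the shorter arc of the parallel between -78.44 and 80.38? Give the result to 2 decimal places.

Signed shortest Δλ from -78.44° to +80.38° is +158.82°.
Midpoint longitude = -78.44° + (+158.82°)/2 = -78.44° + 79.41° = +0.97°.

+0.97°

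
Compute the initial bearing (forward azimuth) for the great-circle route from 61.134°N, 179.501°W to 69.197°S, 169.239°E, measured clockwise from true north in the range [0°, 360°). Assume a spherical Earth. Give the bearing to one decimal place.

Δλ = 169.239 − -179.501 = 348.740°; wrapped into (−180°, 180°]: -11.260°.
θ = atan2( sin Δλ · cos φ₂ , cos φ₁ · sin φ₂ − sin φ₁ · cos φ₂ · cos Δλ )
  = atan2(-0.06935, -0.75633) = -174.761° → normalised to [0°, 360°): 185.239°.

185.2°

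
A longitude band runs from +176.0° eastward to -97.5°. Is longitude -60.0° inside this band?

No

Band width going east from +176.0° to -97.5°: ((-97.5 − 176.0) mod 360) = 86.5°.
Offset of -60.0° east of the west edge: ((-60.0 − 176.0) mod 360) = 124.0°.
124.0° > 86.5° ⇒ outside.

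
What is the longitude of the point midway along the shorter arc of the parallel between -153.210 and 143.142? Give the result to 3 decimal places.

+174.966°

Signed shortest Δλ from -153.210° to +143.142° is -63.648°.
Midpoint longitude = -153.210° + (-63.648°)/2 = -153.210° − 31.824° = -185.034°.
Normalise into (−180°, 180°]: +174.966°.
(The naïve average (-153.210 + +143.142)/2 = -5.034° is on the wrong side of the globe.)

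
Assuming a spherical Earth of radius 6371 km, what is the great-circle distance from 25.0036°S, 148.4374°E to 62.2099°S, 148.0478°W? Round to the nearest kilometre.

6203 km

Δλ = -148.0478 − 148.4374 = -296.4852°; wrapped into (−180°, 180°]: 63.5148°.
Δφ = -62.2099 − -25.0036 = -37.2063°.
a = sin²(Δφ/2) + cos φ₁ · cos φ₂ · sin²(Δλ/2) = 0.218819.
c = 2·atan2(√a, √(1−a)) = 0.97356 rad → d = 6371·c ≈ 6202.52 km.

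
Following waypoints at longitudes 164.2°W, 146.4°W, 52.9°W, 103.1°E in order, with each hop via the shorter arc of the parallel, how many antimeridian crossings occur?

0

Leg 1: -164.2° → -146.4°, shortest Δλ = 17.8° (east) — does not cross 180°.
Leg 2: -146.4° → -52.9°, shortest Δλ = 93.5° (east) — does not cross 180°.
Leg 3: -52.9° → +103.1°, shortest Δλ = 156.0° (east) — does not cross 180°.
Total crossings: 0.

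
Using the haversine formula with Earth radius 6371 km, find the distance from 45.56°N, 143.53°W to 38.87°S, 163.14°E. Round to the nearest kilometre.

Δλ = 163.14 − -143.53 = 306.67°; wrapped into (−180°, 180°]: -53.33°.
Δφ = -38.87 − 45.56 = -84.43°.
a = sin²(Δφ/2) + cos φ₁ · cos φ₂ · sin²(Δλ/2) = 0.561256.
c = 2·atan2(√a, √(1−a)) = 1.69362 rad → d = 6371·c ≈ 10790.03 km.

10790 km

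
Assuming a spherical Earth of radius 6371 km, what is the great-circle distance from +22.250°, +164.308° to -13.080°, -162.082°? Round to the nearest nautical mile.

Δλ = -162.082 − 164.308 = -326.390°; wrapped into (−180°, 180°]: 33.610°.
Δφ = -13.080 − 22.250 = -35.330°.
a = sin²(Δφ/2) + cos φ₁ · cos φ₂ · sin²(Δλ/2) = 0.167439.
c = 2·atan2(√a, √(1−a)) = 0.84314 rad → d = 6371·c ≈ 5371.64 km ≈ 2900.45 nmi.

2900 nmi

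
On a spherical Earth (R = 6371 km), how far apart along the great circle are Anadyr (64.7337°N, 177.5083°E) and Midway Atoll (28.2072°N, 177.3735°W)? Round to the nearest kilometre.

Δλ = -177.3735 − 177.5083 = -354.8818°; wrapped into (−180°, 180°]: 5.1182°.
Δφ = 28.2072 − 64.7337 = -36.5265°.
a = sin²(Δφ/2) + cos φ₁ · cos φ₂ · sin²(Δλ/2) = 0.098959.
c = 2·atan2(√a, √(1−a)) = 0.64002 rad → d = 6371·c ≈ 4077.59 km.

4078 km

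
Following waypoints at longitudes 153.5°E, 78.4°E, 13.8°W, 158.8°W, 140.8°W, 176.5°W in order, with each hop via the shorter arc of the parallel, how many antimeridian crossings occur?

Leg 1: +153.5° → +78.4°, shortest Δλ = -75.1° (west) — does not cross 180°.
Leg 2: +78.4° → -13.8°, shortest Δλ = -92.2° (west) — does not cross 180°.
Leg 3: -13.8° → -158.8°, shortest Δλ = -145.0° (west) — does not cross 180°.
Leg 4: -158.8° → -140.8°, shortest Δλ = 18.0° (east) — does not cross 180°.
Leg 5: -140.8° → -176.5°, shortest Δλ = -35.7° (west) — does not cross 180°.
Total crossings: 0.

0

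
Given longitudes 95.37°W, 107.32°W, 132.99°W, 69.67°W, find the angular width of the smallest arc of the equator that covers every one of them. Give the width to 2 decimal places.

63.32°

Sort the longitudes: -132.99°, -107.32°, -95.37°, -69.67°.
Eastward gaps between consecutive values (wrapping around): 25.67°, 11.95°, 25.70°, 296.68°.
Largest gap = 296.68° ⇒ minimal covering band is its complement: 360° − 296.68° = 63.32°.
Band runs from -132.99° eastward to -69.67°.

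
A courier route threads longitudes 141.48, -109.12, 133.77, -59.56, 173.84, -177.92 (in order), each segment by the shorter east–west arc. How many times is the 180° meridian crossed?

Leg 1: +141.48° → -109.12°, shortest Δλ = 109.4° (east) — crosses 180°.
Leg 2: -109.12° → +133.77°, shortest Δλ = -117.11° (west) — crosses 180°.
Leg 3: +133.77° → -59.56°, shortest Δλ = 166.67° (east) — crosses 180°.
Leg 4: -59.56° → +173.84°, shortest Δλ = -126.6° (west) — crosses 180°.
Leg 5: +173.84° → -177.92°, shortest Δλ = 8.24° (east) — crosses 180°.
Total crossings: 5.

5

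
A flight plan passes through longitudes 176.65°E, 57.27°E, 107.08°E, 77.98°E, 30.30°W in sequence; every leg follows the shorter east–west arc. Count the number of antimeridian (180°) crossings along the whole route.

Leg 1: +176.65° → +57.27°, shortest Δλ = -119.38° (west) — does not cross 180°.
Leg 2: +57.27° → +107.08°, shortest Δλ = 49.81° (east) — does not cross 180°.
Leg 3: +107.08° → +77.98°, shortest Δλ = -29.1° (west) — does not cross 180°.
Leg 4: +77.98° → -30.30°, shortest Δλ = -108.28° (west) — does not cross 180°.
Total crossings: 0.

0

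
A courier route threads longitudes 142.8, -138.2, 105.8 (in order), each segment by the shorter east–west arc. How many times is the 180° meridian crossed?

Leg 1: +142.8° → -138.2°, shortest Δλ = 79.0° (east) — crosses 180°.
Leg 2: -138.2° → +105.8°, shortest Δλ = -116.0° (west) — crosses 180°.
Total crossings: 2.

2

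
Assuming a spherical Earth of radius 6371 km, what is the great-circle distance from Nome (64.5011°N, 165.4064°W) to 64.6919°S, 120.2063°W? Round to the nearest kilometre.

Δλ = -120.2063 − -165.4064 = 45.2001°.
Δφ = -64.6919 − 64.5011 = -129.1930°.
a = sin²(Δφ/2) + cos φ₁ · cos φ₂ · sin²(Δλ/2) = 0.843145.
c = 2·atan2(√a, √(1−a)) = 2.32717 rad → d = 6371·c ≈ 14826.42 km.

14826 km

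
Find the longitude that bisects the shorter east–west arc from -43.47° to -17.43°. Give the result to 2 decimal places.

-30.45°

Signed shortest Δλ from -43.47° to -17.43° is +26.04°.
Midpoint longitude = -43.47° + (+26.04°)/2 = -43.47° + 13.02° = -30.45°.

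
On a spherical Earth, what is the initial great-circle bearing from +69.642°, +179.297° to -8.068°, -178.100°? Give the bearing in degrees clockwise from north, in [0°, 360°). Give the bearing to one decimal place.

177.4°

Δλ = -178.100 − 179.297 = -357.397°; wrapped into (−180°, 180°]: 2.603°.
θ = atan2( sin Δλ · cos φ₂ , cos φ₁ · sin φ₂ − sin φ₁ · cos φ₂ · cos Δλ )
  = atan2(0.04497, -0.97612) = 177.363° → normalised to [0°, 360°): 177.363°.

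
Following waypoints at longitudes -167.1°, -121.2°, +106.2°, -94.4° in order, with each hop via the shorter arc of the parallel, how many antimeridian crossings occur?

Leg 1: -167.1° → -121.2°, shortest Δλ = 45.9° (east) — does not cross 180°.
Leg 2: -121.2° → +106.2°, shortest Δλ = -132.6° (west) — crosses 180°.
Leg 3: +106.2° → -94.4°, shortest Δλ = 159.4° (east) — crosses 180°.
Total crossings: 2.

2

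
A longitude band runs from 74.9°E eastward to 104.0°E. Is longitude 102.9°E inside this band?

Band width going east from +74.9° to +104.0°: ((104.0 − 74.9) mod 360) = 29.1°.
Offset of +102.9° east of the west edge: ((102.9 − 74.9) mod 360) = 28.0°.
28.0° ≤ 29.1° ⇒ inside.

Yes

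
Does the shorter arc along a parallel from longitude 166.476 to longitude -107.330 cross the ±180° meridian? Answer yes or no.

Yes

Naïve |-107.330 − 166.476| = 273.806° > 180°, so the shorter arc goes the other way round — across 180°.
Signed shortest Δλ = ((-107.330 − 166.476 + 180) mod 360) − 180 = 86.194°.
Going east by 86.194° from +166.476° passes through 180° before reaching -107.330°.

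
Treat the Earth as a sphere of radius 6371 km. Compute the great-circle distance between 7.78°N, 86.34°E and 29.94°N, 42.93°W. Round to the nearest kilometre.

Δλ = -42.93 − 86.34 = -129.27°.
Δφ = 29.94 − 7.78 = 22.16°.
a = sin²(Δφ/2) + cos φ₁ · cos φ₂ · sin²(Δλ/2) = 0.737947.
c = 2·atan2(√a, √(1−a)) = 2.06678 rad → d = 6371·c ≈ 13167.43 km.

13167 km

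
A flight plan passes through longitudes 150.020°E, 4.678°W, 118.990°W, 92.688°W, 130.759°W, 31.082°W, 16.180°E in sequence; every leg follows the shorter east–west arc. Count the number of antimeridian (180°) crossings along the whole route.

Leg 1: +150.020° → -4.678°, shortest Δλ = -154.698° (west) — does not cross 180°.
Leg 2: -4.678° → -118.990°, shortest Δλ = -114.312° (west) — does not cross 180°.
Leg 3: -118.990° → -92.688°, shortest Δλ = 26.302° (east) — does not cross 180°.
Leg 4: -92.688° → -130.759°, shortest Δλ = -38.071° (west) — does not cross 180°.
Leg 5: -130.759° → -31.082°, shortest Δλ = 99.677° (east) — does not cross 180°.
Leg 6: -31.082° → +16.180°, shortest Δλ = 47.262° (east) — does not cross 180°.
Total crossings: 0.

0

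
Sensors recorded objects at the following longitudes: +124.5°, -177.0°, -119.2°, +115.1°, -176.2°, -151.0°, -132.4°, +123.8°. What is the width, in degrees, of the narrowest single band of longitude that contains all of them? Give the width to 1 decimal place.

125.7°

Sort the longitudes: -177.0°, -176.2°, -151.0°, -132.4°, -119.2°, +115.1°, +123.8°, +124.5°.
Eastward gaps between consecutive values (wrapping around): 0.8°, 25.2°, 18.6°, 13.2°, 234.3°, 8.7°, 0.7°, 58.5°.
Largest gap = 234.3° ⇒ minimal covering band is its complement: 360° − 234.3° = 125.7°.
Band runs from +115.1° eastward to -119.2°, crossing the antimeridian.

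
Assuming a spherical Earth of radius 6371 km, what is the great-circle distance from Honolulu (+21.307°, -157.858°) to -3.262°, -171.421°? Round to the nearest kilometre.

3106 km

Δλ = -171.421 − -157.858 = -13.563°.
Δφ = -3.262 − 21.307 = -24.569°.
a = sin²(Δφ/2) + cos φ₁ · cos φ₂ · sin²(Δλ/2) = 0.058239.
c = 2·atan2(√a, √(1−a)) = 0.48747 rad → d = 6371·c ≈ 3105.65 km.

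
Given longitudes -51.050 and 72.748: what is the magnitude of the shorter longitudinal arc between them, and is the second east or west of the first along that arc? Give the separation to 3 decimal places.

123.798° east

Raw difference: 72.748 − -51.050 = 123.798°.
Normalise into (−180°, 180°]: 123.798° stays 123.798°.
Positive ⇒ the second point lies to the east; separation 123.798°.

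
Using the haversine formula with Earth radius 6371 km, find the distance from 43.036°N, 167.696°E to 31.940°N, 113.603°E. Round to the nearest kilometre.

4842 km

Δλ = 113.603 − 167.696 = -54.093°.
Δφ = 31.940 − 43.036 = -11.096°.
a = sin²(Δφ/2) + cos φ₁ · cos φ₂ · sin²(Δλ/2) = 0.137596.
c = 2·atan2(√a, √(1−a)) = 0.76004 rad → d = 6371·c ≈ 4842.21 km.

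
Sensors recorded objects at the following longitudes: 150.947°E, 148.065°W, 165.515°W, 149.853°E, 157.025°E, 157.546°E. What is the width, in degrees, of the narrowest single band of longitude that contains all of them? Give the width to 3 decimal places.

62.082°

Sort the longitudes: -165.515°, -148.065°, +149.853°, +150.947°, +157.025°, +157.546°.
Eastward gaps between consecutive values (wrapping around): 17.450°, 297.918°, 1.094°, 6.078°, 0.521°, 36.939°.
Largest gap = 297.918° ⇒ minimal covering band is its complement: 360° − 297.918° = 62.082°.
Band runs from +149.853° eastward to -148.065°, crossing the antimeridian.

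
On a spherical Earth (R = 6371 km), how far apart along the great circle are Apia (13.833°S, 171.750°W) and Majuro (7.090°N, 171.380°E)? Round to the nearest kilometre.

Δλ = 171.380 − -171.750 = 343.130°; wrapped into (−180°, 180°]: -16.870°.
Δφ = 7.090 − -13.833 = 20.923°.
a = sin²(Δφ/2) + cos φ₁ · cos φ₂ · sin²(Δλ/2) = 0.053703.
c = 2·atan2(√a, √(1−a)) = 0.46773 rad → d = 6371·c ≈ 2979.90 km.

2980 km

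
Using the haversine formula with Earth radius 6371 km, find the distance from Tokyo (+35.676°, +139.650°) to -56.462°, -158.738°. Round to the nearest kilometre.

11767 km

Δλ = -158.738 − 139.650 = -298.388°; wrapped into (−180°, 180°]: 61.612°.
Δφ = -56.462 − 35.676 = -92.138°.
a = sin²(Δφ/2) + cos φ₁ · cos φ₂ · sin²(Δλ/2) = 0.636365.
c = 2·atan2(√a, √(1−a)) = 1.84703 rad → d = 6371·c ≈ 11767.41 km.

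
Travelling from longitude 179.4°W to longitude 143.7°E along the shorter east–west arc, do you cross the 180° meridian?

Naïve |143.7 − -179.4| = 323.1° > 180°, so the shorter arc goes the other way round — across 180°.
Signed shortest Δλ = ((143.7 − -179.4 + 180) mod 360) − 180 = -36.9°.
Going west by 36.9° from -179.4° passes through 180° before reaching +143.7°.

Yes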